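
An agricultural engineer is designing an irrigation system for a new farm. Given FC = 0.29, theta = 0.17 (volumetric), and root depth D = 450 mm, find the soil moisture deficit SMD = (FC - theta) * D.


SMD = (FC - theta) * D
    = (0.29 - 0.17) * 450
    = 0.120 * 450
    = 54 mm


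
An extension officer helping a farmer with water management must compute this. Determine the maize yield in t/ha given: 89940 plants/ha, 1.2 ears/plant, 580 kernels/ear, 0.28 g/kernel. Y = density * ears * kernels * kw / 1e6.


Y = density * ears * kernels * kw
  = 89940 * 1.2 * 580 * 0.28 g/ha
  = 17527507.20 g/ha
  = 17527.51 kg/ha = 17.53 t/ha


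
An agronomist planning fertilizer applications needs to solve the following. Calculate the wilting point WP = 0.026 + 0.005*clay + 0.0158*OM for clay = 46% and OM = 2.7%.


WP = 0.026 + 0.005*46 + 0.0158*2.7
   = 0.026 + 0.2300 + 0.0427
   = 0.2987


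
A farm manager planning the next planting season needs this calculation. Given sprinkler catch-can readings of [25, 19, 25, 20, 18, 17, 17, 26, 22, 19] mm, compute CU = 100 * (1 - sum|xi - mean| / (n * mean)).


xbar = 208 / 10 = 20.800
sum|xi - xbar| = 29.600
CU = 100 * (1 - 29.600 / (10 * 20.800))
   = 100 * (1 - 0.1423)
   = 85.77%


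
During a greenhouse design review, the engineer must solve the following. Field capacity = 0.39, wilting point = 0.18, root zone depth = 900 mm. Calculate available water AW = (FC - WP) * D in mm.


AW = (FC - WP) * D
   = (0.39 - 0.18) * 900
   = 0.21 * 900
   = 189 mm


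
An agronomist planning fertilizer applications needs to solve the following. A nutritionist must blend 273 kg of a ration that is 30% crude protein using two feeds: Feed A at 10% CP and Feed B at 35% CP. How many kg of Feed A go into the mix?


parts_A = CP_b - target = 35 - 30 = 5
parts_B = target - CP_a = 30 - 10 = 20
total_parts = 5 + 20 = 25
Feed A = 273 * 5 / 25 = 54.60 kg
Feed B = 273 * 20 / 25 = 218.40 kg

54.60 kg


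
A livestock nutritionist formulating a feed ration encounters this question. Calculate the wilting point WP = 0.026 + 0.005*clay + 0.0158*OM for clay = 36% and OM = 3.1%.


WP = 0.026 + 0.005*36 + 0.0158*3.1
   = 0.026 + 0.1800 + 0.0490
   = 0.2550


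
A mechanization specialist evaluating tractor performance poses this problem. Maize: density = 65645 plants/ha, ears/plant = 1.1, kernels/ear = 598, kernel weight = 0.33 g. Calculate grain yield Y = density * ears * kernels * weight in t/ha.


Y = density * ears * kernels * kw
  = 65645 * 1.1 * 598 * 0.33 g/ha
  = 14249822.73 g/ha
  = 14249.82 kg/ha = 14.25 t/ha


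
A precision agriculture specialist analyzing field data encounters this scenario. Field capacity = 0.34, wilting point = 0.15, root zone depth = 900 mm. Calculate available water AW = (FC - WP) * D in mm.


AW = (FC - WP) * D
   = (0.34 - 0.15) * 900
   = 0.19 * 900
   = 171 mm


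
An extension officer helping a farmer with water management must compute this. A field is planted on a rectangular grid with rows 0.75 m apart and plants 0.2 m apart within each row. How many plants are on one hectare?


D = 10000 / (row_sp * plant_sp)
  = 10000 / (0.75 * 0.2)
  = 10000 / 0.1500
  = 66666.67 plants/ha


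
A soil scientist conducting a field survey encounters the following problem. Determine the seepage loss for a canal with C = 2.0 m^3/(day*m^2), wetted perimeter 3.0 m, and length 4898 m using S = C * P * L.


S = C * P * L
  = 2.0 * 3.0 * 4898
  = 29388 m^3/day


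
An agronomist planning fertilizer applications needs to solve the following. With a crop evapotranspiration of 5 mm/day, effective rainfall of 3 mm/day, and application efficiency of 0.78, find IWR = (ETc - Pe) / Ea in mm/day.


IWR = (ETc - Pe) / Ea
    = (5 - 3) / 0.78
    = 2 / 0.78
    = 2.56 mm/day


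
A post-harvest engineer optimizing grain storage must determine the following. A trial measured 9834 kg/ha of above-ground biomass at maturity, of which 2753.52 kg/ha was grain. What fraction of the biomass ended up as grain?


HI = grain_yield / biomass
   = 2753.52 / 9834
   = 0.28


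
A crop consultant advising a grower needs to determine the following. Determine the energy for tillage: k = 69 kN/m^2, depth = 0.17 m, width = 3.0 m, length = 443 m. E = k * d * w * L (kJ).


E = k * d * w * L
  = 69 * 0.17 * 3.0 * 443
  = 15589.17 kJ


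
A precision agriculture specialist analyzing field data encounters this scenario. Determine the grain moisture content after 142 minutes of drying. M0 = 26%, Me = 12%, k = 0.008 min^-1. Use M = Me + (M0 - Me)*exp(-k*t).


M = Me + (M0 - Me) * e^(-k*t)
  = 12 + (26 - 12) * e^(-0.008*142)
  = 12 + 14 * e^(-1.136)
  = 12 + 14 * 0.32110
  = 12 + 4.4954
  = 16.50%


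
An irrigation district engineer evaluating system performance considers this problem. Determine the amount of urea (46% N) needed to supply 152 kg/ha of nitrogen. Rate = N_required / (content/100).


Rate = N_required / (N_content / 100)
     = 152 / (46 / 100)
     = 152 / 0.46
     = 330.43 kg/ha


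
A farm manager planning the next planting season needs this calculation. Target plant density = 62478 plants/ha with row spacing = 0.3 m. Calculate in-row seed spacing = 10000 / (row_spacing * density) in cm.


spacing = 10000 / (row_sp * density)
        = 10000 / (0.3 * 62478)
        = 10000 / 18743.40
        = 0.53352 m = 53.35 cm


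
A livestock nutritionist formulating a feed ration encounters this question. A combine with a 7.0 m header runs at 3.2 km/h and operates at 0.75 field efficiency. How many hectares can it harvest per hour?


C = w * v * eta_f / 10
  = 7.0 * 3.2 * 0.75 / 10
  = 16.80 / 10
  = 1.68 ha/h


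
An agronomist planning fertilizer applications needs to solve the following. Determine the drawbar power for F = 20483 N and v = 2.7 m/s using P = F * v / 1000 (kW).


P = F * v / 1000
  = 20483 * 2.7 / 1000
  = 55304.10 / 1000
  = 55.30 kW


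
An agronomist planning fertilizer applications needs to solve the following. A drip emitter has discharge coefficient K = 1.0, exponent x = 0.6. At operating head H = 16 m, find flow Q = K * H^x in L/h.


Q = K * H^x
  = 1.0 * 16^0.6
  = 1.0 * 5.2780
  = 5.28 L/h


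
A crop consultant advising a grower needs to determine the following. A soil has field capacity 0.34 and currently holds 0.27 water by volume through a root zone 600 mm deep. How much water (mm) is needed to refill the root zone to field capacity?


SMD = (FC - theta) * D
    = (0.34 - 0.27) * 600
    = 0.070 * 600
    = 42 mm


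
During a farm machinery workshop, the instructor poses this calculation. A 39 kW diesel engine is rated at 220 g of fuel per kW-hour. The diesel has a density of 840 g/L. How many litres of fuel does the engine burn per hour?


FC = P * BSFC / rho_fuel
   = 39 * 220 / 840
   = 8580 / 840
   = 10.21 L/h


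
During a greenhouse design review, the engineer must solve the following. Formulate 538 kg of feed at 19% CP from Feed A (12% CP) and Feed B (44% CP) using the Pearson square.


parts_A = CP_b - target = 44 - 19 = 25
parts_B = target - CP_a = 19 - 12 = 7
total_parts = 25 + 7 = 32
Feed A = 538 * 25 / 32 = 420.31 kg
Feed B = 538 * 7 / 32 = 117.69 kg

420.31 kg


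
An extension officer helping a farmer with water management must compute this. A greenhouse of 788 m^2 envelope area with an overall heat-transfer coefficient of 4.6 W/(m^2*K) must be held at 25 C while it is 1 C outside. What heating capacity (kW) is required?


dT = 25 - (1) = 24 K
Q = U * A * dT
  = 4.6 * 788 * 24
  = 86995.20 W = 87.00 kW


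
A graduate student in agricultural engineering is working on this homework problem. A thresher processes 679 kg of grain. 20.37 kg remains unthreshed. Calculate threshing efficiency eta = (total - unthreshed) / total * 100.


eta = (total - unthreshed) / total * 100
    = (679 - 20.37) / 679 * 100
    = 658.63 / 679 * 100
    = 97%


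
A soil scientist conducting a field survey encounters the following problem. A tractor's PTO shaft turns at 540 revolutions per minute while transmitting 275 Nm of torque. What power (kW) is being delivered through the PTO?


P = 2*pi*n*T / 60000
  = 2*pi * 540 * 275 / 60000
  = 933053.02 / 60000
  = 15.55 kW


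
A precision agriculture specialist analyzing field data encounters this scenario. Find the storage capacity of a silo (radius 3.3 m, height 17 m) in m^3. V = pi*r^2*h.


V = pi * r^2 * h
  = pi * 3.3^2 * 17
  = pi * 10.89 * 17
  = 581.60 m^3


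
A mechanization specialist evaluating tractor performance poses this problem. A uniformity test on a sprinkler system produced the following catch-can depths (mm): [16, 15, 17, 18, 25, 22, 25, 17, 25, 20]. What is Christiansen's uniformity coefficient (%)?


xbar = 200 / 10 = 20
sum|xi - xbar| = 34
CU = 100 * (1 - 34 / (10 * 20))
   = 100 * (1 - 0.1700)
   = 83%


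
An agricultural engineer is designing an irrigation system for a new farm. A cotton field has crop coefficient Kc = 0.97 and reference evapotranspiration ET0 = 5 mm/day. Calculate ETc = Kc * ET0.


ETc = Kc * ET0
    = 0.97 * 5
    = 4.85 mm/day


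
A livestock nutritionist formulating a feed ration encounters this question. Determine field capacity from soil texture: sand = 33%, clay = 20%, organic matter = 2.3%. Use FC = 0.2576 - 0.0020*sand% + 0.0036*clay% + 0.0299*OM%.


FC = 0.2576 - 0.0020*33 + 0.0036*20 + 0.0299*2.3
   = 0.2576 - 0.0660 + 0.0720 + 0.0688
   = 0.3324


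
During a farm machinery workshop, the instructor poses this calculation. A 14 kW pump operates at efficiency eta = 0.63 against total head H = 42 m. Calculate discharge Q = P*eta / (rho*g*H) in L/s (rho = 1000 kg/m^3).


Q = (P * 1000 * eta) / (rho * g * H)
  = (14 * 1000 * 0.63) / (1000 * 9.81 * 42)
  = 8820 / 412020
  = 0.02141 m^3/s = 21.41 L/s


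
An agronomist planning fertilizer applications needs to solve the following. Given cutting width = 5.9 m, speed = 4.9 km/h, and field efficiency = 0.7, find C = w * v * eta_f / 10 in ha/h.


C = w * v * eta_f / 10
  = 5.9 * 4.9 * 0.7 / 10
  = 20.24 / 10
  = 2.02 ha/h


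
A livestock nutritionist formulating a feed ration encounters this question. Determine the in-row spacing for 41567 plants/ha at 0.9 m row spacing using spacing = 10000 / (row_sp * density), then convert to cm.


spacing = 10000 / (row_sp * density)
        = 10000 / (0.9 * 41567)
        = 10000 / 37410.30
        = 0.26731 m = 26.73 cm


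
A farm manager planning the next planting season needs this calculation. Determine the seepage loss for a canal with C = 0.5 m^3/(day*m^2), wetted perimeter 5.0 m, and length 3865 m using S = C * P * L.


S = C * P * L
  = 0.5 * 5.0 * 3865
  = 9662.50 m^3/day


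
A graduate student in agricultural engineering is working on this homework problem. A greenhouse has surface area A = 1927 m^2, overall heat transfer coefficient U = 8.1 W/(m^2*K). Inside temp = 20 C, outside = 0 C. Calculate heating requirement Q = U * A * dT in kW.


dT = 20 - (0) = 20 K
Q = U * A * dT
  = 8.1 * 1927 * 20
  = 312174 W = 312.17 kW


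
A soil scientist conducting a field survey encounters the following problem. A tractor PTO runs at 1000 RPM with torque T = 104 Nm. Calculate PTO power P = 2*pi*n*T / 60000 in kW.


P = 2*pi*n*T / 60000
  = 2*pi * 1000 * 104 / 60000
  = 653451.27 / 60000
  = 10.89 kW


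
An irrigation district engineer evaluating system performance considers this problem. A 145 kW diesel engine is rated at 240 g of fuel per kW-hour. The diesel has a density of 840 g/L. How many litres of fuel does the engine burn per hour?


FC = P * BSFC / rho_fuel
   = 145 * 240 / 840
   = 34800 / 840
   = 41.43 L/h


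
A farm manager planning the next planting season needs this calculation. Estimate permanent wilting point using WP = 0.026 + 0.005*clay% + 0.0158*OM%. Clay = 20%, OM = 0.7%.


WP = 0.026 + 0.005*20 + 0.0158*0.7
   = 0.026 + 0.1000 + 0.0111
   = 0.1371


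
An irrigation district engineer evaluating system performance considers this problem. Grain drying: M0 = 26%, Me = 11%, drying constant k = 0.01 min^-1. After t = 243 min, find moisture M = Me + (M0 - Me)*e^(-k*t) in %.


M = Me + (M0 - Me) * e^(-k*t)
  = 11 + (26 - 11) * e^(-0.01*243)
  = 11 + 15 * e^(-2.430)
  = 11 + 15 * 0.08804
  = 11 + 1.3206
  = 12.32%


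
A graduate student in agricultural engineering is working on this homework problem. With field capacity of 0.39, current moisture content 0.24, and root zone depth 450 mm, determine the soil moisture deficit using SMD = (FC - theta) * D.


SMD = (FC - theta) * D
    = (0.39 - 0.24) * 450
    = 0.150 * 450
    = 67.50 mm


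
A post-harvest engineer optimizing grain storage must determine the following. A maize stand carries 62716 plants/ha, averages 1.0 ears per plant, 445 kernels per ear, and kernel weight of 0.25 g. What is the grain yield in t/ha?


Y = density * ears * kernels * kw
  = 62716 * 1.0 * 445 * 0.25 g/ha
  = 6977155 g/ha
  = 6977.16 kg/ha = 6.98 t/ha


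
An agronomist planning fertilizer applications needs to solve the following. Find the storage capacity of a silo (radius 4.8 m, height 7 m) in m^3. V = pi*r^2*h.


V = pi * r^2 * h
  = pi * 4.8^2 * 7
  = pi * 23.04 * 7
  = 506.68 m^3


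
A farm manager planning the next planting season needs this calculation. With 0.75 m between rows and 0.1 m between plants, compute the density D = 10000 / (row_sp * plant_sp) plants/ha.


D = 10000 / (row_sp * plant_sp)
  = 10000 / (0.75 * 0.1)
  = 10000 / 0.0750
  = 133333.33 plants/ha


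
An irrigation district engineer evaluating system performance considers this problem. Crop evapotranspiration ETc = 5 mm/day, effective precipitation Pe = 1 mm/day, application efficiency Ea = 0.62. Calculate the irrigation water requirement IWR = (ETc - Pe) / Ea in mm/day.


IWR = (ETc - Pe) / Ea
    = (5 - 1) / 0.62
    = 4 / 0.62
    = 6.45 mm/day


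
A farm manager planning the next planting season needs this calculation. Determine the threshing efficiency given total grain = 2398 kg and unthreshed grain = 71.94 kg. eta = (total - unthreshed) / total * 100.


eta = (total - unthreshed) / total * 100
    = (2398 - 71.94) / 2398 * 100
    = 2326.06 / 2398 * 100
    = 97%


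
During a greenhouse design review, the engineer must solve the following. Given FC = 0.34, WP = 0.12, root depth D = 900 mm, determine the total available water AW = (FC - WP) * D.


AW = (FC - WP) * D
   = (0.34 - 0.12) * 900
   = 0.22 * 900
   = 198 mm


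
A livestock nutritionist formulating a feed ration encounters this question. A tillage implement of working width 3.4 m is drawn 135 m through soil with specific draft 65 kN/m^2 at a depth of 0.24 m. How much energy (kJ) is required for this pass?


E = k * d * w * L
  = 65 * 0.24 * 3.4 * 135
  = 7160.40 kJ


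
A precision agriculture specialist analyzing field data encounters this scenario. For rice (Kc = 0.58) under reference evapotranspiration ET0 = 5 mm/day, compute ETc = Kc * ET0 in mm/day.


ETc = Kc * ET0
    = 0.58 * 5
    = 2.90 mm/day


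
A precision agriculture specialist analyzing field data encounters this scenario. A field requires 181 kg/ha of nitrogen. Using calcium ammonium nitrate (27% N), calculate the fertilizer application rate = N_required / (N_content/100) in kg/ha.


Rate = N_required / (N_content / 100)
     = 181 / (27 / 100)
     = 181 / 0.27
     = 670.37 kg/ha


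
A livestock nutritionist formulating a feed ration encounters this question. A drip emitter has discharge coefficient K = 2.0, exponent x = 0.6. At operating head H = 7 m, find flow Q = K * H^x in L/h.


Q = K * H^x
  = 2.0 * 7^0.6
  = 2.0 * 3.2141
  = 6.43 L/h


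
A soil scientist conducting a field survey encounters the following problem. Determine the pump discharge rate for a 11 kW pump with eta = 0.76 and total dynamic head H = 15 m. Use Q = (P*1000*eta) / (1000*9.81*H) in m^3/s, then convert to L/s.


Q = (P * 1000 * eta) / (rho * g * H)
  = (11 * 1000 * 0.76) / (1000 * 9.81 * 15)
  = 8360 / 147150
  = 0.05681 m^3/s = 56.81 L/s


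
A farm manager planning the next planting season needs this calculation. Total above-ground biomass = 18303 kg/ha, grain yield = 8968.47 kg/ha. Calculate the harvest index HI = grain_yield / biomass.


HI = grain_yield / biomass
   = 8968.47 / 18303
   = 0.49


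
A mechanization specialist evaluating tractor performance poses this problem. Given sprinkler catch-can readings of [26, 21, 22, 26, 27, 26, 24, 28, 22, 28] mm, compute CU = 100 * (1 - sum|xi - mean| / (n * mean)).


xbar = 250 / 10 = 25
sum|xi - xbar| = 22
CU = 100 * (1 - 22 / (10 * 25))
   = 100 * (1 - 0.0880)
   = 91.20%


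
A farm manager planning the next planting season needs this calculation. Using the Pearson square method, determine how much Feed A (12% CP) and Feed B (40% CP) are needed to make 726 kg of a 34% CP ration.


parts_A = CP_b - target = 40 - 34 = 6
parts_B = target - CP_a = 34 - 12 = 22
total_parts = 6 + 22 = 28
Feed A = 726 * 6 / 28 = 155.57 kg
Feed B = 726 * 22 / 28 = 570.43 kg

155.57 kg


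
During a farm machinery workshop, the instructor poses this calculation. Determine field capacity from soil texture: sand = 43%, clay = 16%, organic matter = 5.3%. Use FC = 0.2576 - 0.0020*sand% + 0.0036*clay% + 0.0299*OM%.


FC = 0.2576 - 0.0020*43 + 0.0036*16 + 0.0299*5.3
   = 0.2576 - 0.0860 + 0.0576 + 0.1585
   = 0.3877


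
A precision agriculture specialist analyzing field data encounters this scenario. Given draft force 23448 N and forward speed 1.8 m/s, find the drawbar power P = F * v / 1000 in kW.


P = F * v / 1000
  = 23448 * 1.8 / 1000
  = 42206.40 / 1000
  = 42.21 kW


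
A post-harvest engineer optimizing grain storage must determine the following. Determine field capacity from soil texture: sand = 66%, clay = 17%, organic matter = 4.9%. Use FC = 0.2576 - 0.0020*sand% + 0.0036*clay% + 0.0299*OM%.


FC = 0.2576 - 0.0020*66 + 0.0036*17 + 0.0299*4.9
   = 0.2576 - 0.1320 + 0.0612 + 0.1465
   = 0.3333


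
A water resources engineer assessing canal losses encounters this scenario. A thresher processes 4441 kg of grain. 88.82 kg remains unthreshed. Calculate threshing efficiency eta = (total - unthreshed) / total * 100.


eta = (total - unthreshed) / total * 100
    = (4441 - 88.82) / 4441 * 100
    = 4352.18 / 4441 * 100
    = 98%


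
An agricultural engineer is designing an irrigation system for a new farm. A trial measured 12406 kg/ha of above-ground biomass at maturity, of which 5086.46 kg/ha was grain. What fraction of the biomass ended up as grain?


HI = grain_yield / biomass
   = 5086.46 / 12406
   = 0.41


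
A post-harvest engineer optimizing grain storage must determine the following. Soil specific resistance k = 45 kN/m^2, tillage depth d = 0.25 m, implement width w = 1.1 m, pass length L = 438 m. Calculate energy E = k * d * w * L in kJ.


E = k * d * w * L
  = 45 * 0.25 * 1.1 * 438
  = 5420.25 kJ


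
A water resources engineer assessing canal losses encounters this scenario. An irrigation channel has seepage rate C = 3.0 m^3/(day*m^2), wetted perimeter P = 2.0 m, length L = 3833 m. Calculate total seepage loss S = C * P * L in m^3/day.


S = C * P * L
  = 3.0 * 2.0 * 3833
  = 22998 m^3/day


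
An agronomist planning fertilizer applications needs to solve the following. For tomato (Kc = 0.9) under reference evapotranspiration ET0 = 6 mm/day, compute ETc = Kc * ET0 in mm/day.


ETc = Kc * ET0
    = 0.9 * 6
    = 5.40 mm/day


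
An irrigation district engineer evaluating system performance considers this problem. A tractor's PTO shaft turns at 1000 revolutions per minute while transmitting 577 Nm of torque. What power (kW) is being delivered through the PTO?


P = 2*pi*n*T / 60000
  = 2*pi * 1000 * 577 / 60000
  = 3625397.92 / 60000
  = 60.42 kW


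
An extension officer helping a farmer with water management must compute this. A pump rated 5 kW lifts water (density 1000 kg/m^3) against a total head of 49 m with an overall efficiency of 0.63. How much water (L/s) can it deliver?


Q = (P * 1000 * eta) / (rho * g * H)
  = (5 * 1000 * 0.63) / (1000 * 9.81 * 49)
  = 3150 / 480690
  = 0.00655 m^3/s = 6.55 L/s


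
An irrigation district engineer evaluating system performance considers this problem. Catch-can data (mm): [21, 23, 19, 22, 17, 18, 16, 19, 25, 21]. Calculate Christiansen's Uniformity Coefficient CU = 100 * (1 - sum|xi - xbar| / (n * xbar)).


xbar = 201 / 10 = 20.100
sum|xi - xbar| = 23
CU = 100 * (1 - 23 / (10 * 20.100))
   = 100 * (1 - 0.1144)
   = 88.56%


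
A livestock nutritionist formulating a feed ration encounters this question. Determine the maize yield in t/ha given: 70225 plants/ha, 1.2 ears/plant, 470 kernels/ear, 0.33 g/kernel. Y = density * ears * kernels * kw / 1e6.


Y = density * ears * kernels * kw
  = 70225 * 1.2 * 470 * 0.33 g/ha
  = 13070277 g/ha
  = 13070.28 kg/ha = 13.07 t/ha


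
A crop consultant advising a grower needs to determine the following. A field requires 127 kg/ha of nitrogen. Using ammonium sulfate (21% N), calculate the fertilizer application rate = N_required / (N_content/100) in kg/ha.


Rate = N_required / (N_content / 100)
     = 127 / (21 / 100)
     = 127 / 0.21
     = 604.76 kg/ha


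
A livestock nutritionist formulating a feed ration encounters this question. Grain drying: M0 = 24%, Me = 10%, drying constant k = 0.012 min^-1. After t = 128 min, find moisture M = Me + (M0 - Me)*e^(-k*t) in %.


M = Me + (M0 - Me) * e^(-k*t)
  = 10 + (24 - 10) * e^(-0.012*128)
  = 10 + 14 * e^(-1.536)
  = 10 + 14 * 0.21524
  = 10 + 3.0134
  = 13.01%


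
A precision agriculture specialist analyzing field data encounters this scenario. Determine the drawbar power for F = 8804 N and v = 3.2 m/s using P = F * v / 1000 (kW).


P = F * v / 1000
  = 8804 * 3.2 / 1000
  = 28172.80 / 1000
  = 28.17 kW


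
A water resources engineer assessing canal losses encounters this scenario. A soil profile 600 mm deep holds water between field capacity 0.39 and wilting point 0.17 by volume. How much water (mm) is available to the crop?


AW = (FC - WP) * D
   = (0.39 - 0.17) * 600
   = 0.22 * 600
   = 132 mm


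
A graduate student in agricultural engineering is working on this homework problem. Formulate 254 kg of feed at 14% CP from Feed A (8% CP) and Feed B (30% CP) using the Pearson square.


parts_A = CP_b - target = 30 - 14 = 16
parts_B = target - CP_a = 14 - 8 = 6
total_parts = 16 + 6 = 22
Feed A = 254 * 16 / 22 = 184.73 kg
Feed B = 254 * 6 / 22 = 69.27 kg

184.73 kg


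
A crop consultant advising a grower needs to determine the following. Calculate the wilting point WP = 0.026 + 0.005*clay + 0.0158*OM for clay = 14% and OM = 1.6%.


WP = 0.026 + 0.005*14 + 0.0158*1.6
   = 0.026 + 0.0700 + 0.0253
   = 0.1213


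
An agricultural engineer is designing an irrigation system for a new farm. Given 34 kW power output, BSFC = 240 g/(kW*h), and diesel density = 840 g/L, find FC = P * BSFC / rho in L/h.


FC = P * BSFC / rho_fuel
   = 34 * 240 / 840
   = 8160 / 840
   = 9.71 L/h


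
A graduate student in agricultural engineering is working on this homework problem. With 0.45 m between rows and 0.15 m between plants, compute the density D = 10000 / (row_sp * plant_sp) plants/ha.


D = 10000 / (row_sp * plant_sp)
  = 10000 / (0.45 * 0.15)
  = 10000 / 0.0675
  = 148148.15 plants/ha


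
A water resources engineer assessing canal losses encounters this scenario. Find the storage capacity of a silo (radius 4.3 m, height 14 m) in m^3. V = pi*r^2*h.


V = pi * r^2 * h
  = pi * 4.3^2 * 14
  = pi * 18.49 * 14
  = 813.23 m^3


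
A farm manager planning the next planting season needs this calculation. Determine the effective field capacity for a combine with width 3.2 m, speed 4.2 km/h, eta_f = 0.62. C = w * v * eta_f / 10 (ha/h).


C = w * v * eta_f / 10
  = 3.2 * 4.2 * 0.62 / 10
  = 8.33 / 10
  = 0.83 ha/h


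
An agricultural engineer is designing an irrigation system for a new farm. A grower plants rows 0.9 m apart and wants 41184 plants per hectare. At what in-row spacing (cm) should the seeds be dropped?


spacing = 10000 / (row_sp * density)
        = 10000 / (0.9 * 41184)
        = 10000 / 37065.60
        = 0.26979 m = 26.98 cm


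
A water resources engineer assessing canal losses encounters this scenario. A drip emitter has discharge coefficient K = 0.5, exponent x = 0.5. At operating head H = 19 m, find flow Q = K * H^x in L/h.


Q = K * H^x
  = 0.5 * 19^0.5
  = 0.5 * 4.3589
  = 2.18 L/h


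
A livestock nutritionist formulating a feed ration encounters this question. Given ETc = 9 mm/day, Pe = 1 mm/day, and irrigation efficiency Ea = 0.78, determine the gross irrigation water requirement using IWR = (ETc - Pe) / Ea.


IWR = (ETc - Pe) / Ea
    = (9 - 1) / 0.78
    = 8 / 0.78
    = 10.26 mm/day


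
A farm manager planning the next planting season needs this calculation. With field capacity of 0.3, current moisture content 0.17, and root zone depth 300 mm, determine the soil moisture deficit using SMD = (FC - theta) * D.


SMD = (FC - theta) * D
    = (0.3 - 0.17) * 300
    = 0.130 * 300
    = 39 mm


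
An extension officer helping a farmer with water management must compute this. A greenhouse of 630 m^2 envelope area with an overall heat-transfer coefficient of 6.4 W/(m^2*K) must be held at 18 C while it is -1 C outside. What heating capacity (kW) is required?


dT = 18 - (-1) = 19 K
Q = U * A * dT
  = 6.4 * 630 * 19
  = 76608 W = 76.61 kW


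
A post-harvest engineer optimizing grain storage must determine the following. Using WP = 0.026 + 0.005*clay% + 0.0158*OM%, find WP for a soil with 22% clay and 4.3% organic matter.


WP = 0.026 + 0.005*22 + 0.0158*4.3
   = 0.026 + 0.1100 + 0.0679
   = 0.2039


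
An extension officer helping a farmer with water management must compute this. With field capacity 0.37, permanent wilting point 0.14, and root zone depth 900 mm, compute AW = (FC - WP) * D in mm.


AW = (FC - WP) * D
   = (0.37 - 0.14) * 900
   = 0.23 * 900
   = 207 mm


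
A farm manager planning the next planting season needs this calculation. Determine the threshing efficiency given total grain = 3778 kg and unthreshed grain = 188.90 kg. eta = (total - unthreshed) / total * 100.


eta = (total - unthreshed) / total * 100
    = (3778 - 188.90) / 3778 * 100
    = 3589.10 / 3778 * 100
    = 95%


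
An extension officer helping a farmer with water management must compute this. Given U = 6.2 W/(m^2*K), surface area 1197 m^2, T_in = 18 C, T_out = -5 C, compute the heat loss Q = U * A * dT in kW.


dT = 18 - (-5) = 23 K
Q = U * A * dT
  = 6.2 * 1197 * 23
  = 170692.20 W = 170.69 kW


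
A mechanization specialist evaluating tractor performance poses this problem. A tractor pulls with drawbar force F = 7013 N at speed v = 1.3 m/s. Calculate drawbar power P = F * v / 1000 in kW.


P = F * v / 1000
  = 7013 * 1.3 / 1000
  = 9116.90 / 1000
  = 9.12 kW


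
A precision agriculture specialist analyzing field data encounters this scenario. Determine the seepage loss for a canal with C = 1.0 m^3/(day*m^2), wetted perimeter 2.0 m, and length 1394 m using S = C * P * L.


S = C * P * L
  = 1.0 * 2.0 * 1394
  = 2788 m^3/day


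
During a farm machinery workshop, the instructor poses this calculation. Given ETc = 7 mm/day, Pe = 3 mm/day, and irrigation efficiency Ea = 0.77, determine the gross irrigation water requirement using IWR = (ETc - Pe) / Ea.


IWR = (ETc - Pe) / Ea
    = (7 - 3) / 0.77
    = 4 / 0.77
    = 5.19 mm/day


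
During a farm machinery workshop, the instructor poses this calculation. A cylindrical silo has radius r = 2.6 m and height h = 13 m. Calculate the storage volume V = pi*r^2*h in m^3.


V = pi * r^2 * h
  = pi * 2.6^2 * 13
  = pi * 6.76 * 13
  = 276.08 m^3


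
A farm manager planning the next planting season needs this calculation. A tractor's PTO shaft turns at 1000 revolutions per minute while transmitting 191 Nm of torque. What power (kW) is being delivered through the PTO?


P = 2*pi*n*T / 60000
  = 2*pi * 1000 * 191 / 60000
  = 1200088.39 / 60000
  = 20.00 kW


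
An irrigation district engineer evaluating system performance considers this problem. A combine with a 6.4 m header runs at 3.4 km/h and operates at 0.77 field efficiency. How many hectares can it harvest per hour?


C = w * v * eta_f / 10
  = 6.4 * 3.4 * 0.77 / 10
  = 16.76 / 10
  = 1.68 ha/h


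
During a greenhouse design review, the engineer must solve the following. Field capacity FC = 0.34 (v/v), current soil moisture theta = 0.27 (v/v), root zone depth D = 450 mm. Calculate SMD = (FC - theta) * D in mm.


SMD = (FC - theta) * D
    = (0.34 - 0.27) * 450
    = 0.070 * 450
    = 31.50 mm


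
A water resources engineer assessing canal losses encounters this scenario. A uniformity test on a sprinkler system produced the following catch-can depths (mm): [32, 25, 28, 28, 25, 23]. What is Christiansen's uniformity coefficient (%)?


xbar = 161 / 6 = 26.833
sum|xi - xbar| = 15
CU = 100 * (1 - 15 / (6 * 26.833))
   = 100 * (1 - 0.0932)
   = 90.68%


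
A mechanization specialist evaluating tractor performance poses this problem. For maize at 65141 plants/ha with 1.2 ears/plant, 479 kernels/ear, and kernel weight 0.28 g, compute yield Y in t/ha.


Y = density * ears * kernels * kw
  = 65141 * 1.2 * 479 * 0.28 g/ha
  = 10484053.10 g/ha
  = 10484.05 kg/ha = 10.48 t/ha


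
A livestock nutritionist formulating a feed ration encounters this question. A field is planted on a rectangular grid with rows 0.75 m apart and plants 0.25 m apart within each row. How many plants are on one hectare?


D = 10000 / (row_sp * plant_sp)
  = 10000 / (0.75 * 0.25)
  = 10000 / 0.1875
  = 53333.33 plants/ha


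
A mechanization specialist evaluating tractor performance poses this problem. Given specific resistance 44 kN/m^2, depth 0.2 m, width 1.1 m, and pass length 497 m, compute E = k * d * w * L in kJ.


E = k * d * w * L
  = 44 * 0.2 * 1.1 * 497
  = 4810.96 kJ


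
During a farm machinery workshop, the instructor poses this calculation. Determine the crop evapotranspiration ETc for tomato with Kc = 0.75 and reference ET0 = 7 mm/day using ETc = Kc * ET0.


ETc = Kc * ET0
    = 0.75 * 7
    = 5.25 mm/day


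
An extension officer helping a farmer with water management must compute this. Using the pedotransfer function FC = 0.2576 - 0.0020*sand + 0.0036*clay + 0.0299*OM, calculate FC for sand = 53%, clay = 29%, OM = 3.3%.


FC = 0.2576 - 0.0020*53 + 0.0036*29 + 0.0299*3.3
   = 0.2576 - 0.1060 + 0.1044 + 0.0987
   = 0.3547


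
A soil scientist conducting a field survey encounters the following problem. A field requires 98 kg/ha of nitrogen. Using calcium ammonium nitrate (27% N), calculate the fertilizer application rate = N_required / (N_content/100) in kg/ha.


Rate = N_required / (N_content / 100)
     = 98 / (27 / 100)
     = 98 / 0.27
     = 362.96 kg/ha


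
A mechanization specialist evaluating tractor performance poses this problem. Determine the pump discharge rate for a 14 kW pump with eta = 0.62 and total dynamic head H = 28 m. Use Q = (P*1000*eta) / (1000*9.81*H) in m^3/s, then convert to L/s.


Q = (P * 1000 * eta) / (rho * g * H)
  = (14 * 1000 * 0.62) / (1000 * 9.81 * 28)
  = 8680 / 274680
  = 0.03160 m^3/s = 31.60 L/s


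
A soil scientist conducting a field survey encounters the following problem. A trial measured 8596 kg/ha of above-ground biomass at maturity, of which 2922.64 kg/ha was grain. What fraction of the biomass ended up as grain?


HI = grain_yield / biomass
   = 2922.64 / 8596
   = 0.34


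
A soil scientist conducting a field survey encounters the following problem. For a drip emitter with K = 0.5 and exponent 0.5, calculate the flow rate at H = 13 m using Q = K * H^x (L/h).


Q = K * H^x
  = 0.5 * 13^0.5
  = 0.5 * 3.6056
  = 1.80 L/h


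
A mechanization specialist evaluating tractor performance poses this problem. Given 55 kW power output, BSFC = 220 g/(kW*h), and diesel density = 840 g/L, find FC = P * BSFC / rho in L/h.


FC = P * BSFC / rho_fuel
   = 55 * 220 / 840
   = 12100 / 840
   = 14.40 L/h


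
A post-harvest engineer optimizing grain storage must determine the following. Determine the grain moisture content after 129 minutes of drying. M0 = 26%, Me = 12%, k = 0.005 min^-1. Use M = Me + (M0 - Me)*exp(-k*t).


M = Me + (M0 - Me) * e^(-k*t)
  = 12 + (26 - 12) * e^(-0.005*129)
  = 12 + 14 * e^(-0.645)
  = 12 + 14 * 0.52466
  = 12 + 7.3453
  = 19.35%


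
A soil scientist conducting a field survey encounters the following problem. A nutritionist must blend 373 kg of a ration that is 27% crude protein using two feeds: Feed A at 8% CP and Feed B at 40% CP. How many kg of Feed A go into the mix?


parts_A = CP_b - target = 40 - 27 = 13
parts_B = target - CP_a = 27 - 8 = 19
total_parts = 13 + 19 = 32
Feed A = 373 * 13 / 32 = 151.53 kg
Feed B = 373 * 19 / 32 = 221.47 kg

151.53 kg


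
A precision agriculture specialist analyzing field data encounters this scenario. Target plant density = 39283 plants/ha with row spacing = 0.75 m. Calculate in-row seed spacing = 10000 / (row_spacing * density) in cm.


spacing = 10000 / (row_sp * density)
        = 10000 / (0.75 * 39283)
        = 10000 / 29462.25
        = 0.33942 m = 33.94 cm


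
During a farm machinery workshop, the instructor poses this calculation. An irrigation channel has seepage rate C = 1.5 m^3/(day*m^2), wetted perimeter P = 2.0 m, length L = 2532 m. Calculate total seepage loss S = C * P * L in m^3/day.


S = C * P * L
  = 1.5 * 2.0 * 2532
  = 7596 m^3/day


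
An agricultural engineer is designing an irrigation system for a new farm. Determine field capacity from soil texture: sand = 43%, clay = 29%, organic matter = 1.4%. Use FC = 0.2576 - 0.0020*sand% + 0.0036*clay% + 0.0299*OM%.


FC = 0.2576 - 0.0020*43 + 0.0036*29 + 0.0299*1.4
   = 0.2576 - 0.0860 + 0.1044 + 0.0419
   = 0.3179


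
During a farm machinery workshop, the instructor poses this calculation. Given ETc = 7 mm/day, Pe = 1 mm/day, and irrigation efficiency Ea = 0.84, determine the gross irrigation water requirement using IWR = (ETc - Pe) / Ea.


IWR = (ETc - Pe) / Ea
    = (7 - 1) / 0.84
    = 6 / 0.84
    = 7.14 mm/day


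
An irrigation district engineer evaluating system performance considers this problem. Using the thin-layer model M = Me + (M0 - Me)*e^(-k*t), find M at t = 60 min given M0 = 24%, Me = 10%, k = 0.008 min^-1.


M = Me + (M0 - Me) * e^(-k*t)
  = 10 + (24 - 10) * e^(-0.008*60)
  = 10 + 14 * e^(-0.480)
  = 10 + 14 * 0.61878
  = 10 + 8.6630
  = 18.66%


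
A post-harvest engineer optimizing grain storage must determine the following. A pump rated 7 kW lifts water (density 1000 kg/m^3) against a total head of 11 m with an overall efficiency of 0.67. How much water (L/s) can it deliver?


Q = (P * 1000 * eta) / (rho * g * H)
  = (7 * 1000 * 0.67) / (1000 * 9.81 * 11)
  = 4690 / 107910
  = 0.04346 m^3/s = 43.46 L/s


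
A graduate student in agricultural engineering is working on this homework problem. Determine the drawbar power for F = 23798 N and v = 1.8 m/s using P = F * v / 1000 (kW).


P = F * v / 1000
  = 23798 * 1.8 / 1000
  = 42836.40 / 1000
  = 42.84 kW


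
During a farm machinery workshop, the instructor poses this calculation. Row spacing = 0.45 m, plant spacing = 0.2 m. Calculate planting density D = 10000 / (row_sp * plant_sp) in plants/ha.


D = 10000 / (row_sp * plant_sp)
  = 10000 / (0.45 * 0.2)
  = 10000 / 0.0900
  = 111111.11 plants/ha


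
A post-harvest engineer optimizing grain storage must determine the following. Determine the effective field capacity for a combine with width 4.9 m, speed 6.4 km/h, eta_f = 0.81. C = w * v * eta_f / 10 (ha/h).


C = w * v * eta_f / 10
  = 4.9 * 6.4 * 0.81 / 10
  = 25.40 / 10
  = 2.54 ha/h


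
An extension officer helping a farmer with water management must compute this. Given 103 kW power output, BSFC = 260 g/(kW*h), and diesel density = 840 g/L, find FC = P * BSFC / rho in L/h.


FC = P * BSFC / rho_fuel
   = 103 * 260 / 840
   = 26780 / 840
   = 31.88 L/h


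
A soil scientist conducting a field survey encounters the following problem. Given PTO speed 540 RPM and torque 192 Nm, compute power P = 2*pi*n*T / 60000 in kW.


P = 2*pi*n*T / 60000
  = 2*pi * 540 * 192 / 60000
  = 651440.65 / 60000
  = 10.86 kW


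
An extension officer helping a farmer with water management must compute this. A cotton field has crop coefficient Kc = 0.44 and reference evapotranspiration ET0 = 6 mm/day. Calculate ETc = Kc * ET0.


ETc = Kc * ET0
    = 0.44 * 6
    = 2.64 mm/day


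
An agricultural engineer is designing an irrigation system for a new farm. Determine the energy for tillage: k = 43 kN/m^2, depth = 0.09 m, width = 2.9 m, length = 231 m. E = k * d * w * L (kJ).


E = k * d * w * L
  = 43 * 0.09 * 2.9 * 231
  = 2592.51 kJ


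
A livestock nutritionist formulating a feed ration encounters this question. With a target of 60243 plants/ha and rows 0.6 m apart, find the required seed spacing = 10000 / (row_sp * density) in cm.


spacing = 10000 / (row_sp * density)
        = 10000 / (0.6 * 60243)
        = 10000 / 36145.80
        = 0.27666 m = 27.67 cm


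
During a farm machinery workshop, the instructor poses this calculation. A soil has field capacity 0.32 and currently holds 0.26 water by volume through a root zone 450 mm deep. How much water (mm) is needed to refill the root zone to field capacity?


SMD = (FC - theta) * D
    = (0.32 - 0.26) * 450
    = 0.060 * 450
    = 27 mm


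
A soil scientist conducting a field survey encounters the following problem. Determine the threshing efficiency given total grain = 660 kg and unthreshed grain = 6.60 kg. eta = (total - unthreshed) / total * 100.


eta = (total - unthreshed) / total * 100
    = (660 - 6.60) / 660 * 100
    = 653.40 / 660 * 100
    = 99%


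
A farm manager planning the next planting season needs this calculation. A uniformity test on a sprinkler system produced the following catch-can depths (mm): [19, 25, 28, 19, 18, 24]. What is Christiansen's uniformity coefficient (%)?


xbar = 133 / 6 = 22.167
sum|xi - xbar| = 21
CU = 100 * (1 - 21 / (6 * 22.167))
   = 100 * (1 - 0.1579)
   = 84.21%


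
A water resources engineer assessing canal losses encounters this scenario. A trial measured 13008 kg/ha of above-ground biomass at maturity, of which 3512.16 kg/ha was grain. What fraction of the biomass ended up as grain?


HI = grain_yield / biomass
   = 3512.16 / 13008
   = 0.27


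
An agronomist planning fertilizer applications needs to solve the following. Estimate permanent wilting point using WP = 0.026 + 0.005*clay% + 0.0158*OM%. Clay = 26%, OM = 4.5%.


WP = 0.026 + 0.005*26 + 0.0158*4.5
   = 0.026 + 0.1300 + 0.0711
   = 0.2271


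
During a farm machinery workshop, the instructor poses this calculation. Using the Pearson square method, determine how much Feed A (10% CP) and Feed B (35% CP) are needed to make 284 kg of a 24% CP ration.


parts_A = CP_b - target = 35 - 24 = 11
parts_B = target - CP_a = 24 - 10 = 14
total_parts = 11 + 14 = 25
Feed A = 284 * 11 / 25 = 124.96 kg
Feed B = 284 * 14 / 25 = 159.04 kg

124.96 kg


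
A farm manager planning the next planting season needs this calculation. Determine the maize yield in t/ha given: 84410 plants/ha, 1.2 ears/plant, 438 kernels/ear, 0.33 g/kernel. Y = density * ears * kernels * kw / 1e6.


Y = density * ears * kernels * kw
  = 84410 * 1.2 * 438 * 0.33 g/ha
  = 14640745.68 g/ha
  = 14640.75 kg/ha = 14.64 t/ha


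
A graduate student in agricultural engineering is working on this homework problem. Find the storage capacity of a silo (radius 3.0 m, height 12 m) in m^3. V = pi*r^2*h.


V = pi * r^2 * h
  = pi * 3.0^2 * 12
  = pi * 9 * 12
  = 339.29 m^3
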